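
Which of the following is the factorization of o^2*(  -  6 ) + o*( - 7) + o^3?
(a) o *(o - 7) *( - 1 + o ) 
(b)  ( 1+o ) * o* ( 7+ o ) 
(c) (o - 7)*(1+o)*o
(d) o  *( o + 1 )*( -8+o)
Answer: c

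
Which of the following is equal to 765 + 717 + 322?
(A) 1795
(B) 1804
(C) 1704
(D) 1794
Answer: B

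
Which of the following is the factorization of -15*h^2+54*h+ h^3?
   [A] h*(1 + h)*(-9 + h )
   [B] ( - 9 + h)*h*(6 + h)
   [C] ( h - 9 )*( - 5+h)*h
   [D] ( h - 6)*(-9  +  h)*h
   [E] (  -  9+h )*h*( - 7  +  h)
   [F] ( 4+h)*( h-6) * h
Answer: D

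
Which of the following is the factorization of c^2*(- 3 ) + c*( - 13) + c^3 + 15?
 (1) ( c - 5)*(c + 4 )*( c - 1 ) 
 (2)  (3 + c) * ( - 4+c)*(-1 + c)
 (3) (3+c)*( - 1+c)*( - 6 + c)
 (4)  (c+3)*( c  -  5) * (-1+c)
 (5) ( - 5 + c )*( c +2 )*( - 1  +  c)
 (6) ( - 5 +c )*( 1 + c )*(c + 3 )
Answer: 4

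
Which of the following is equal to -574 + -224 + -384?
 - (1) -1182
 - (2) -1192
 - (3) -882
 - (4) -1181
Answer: 1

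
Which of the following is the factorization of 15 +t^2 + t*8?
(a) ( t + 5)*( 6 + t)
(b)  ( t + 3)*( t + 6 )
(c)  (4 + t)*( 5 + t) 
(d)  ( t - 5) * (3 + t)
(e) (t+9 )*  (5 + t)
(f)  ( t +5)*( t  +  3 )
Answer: f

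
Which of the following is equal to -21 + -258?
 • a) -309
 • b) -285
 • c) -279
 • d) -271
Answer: c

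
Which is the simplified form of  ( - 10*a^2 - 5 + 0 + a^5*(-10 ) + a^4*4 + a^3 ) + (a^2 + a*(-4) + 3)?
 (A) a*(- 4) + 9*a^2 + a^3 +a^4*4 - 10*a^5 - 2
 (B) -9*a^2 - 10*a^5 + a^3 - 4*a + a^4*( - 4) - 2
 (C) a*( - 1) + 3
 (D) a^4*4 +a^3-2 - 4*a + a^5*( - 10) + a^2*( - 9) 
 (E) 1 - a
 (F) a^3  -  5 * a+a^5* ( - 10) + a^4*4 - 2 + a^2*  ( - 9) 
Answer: D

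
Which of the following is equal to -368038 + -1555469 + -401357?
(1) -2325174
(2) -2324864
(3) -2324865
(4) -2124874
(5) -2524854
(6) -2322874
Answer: 2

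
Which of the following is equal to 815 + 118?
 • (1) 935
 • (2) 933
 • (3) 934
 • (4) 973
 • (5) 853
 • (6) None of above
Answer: 2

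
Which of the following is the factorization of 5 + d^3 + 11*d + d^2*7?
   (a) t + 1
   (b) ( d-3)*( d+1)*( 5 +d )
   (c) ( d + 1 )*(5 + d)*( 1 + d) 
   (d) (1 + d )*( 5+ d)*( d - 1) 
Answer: c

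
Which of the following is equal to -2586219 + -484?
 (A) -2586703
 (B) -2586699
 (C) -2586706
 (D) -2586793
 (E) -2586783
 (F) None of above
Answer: A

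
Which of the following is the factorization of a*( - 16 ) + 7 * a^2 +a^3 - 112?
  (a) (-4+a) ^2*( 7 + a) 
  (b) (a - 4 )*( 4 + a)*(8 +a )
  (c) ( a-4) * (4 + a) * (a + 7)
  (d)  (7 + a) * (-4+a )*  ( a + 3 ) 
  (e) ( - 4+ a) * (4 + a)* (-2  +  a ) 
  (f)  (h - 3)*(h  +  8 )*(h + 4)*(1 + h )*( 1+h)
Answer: c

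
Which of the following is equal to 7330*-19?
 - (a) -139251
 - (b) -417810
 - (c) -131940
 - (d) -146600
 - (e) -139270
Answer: e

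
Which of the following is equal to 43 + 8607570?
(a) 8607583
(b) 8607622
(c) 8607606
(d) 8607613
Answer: d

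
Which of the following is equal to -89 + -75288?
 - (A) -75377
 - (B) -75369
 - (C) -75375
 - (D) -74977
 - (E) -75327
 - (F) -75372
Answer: A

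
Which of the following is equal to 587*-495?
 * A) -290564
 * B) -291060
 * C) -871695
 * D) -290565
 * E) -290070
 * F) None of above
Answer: D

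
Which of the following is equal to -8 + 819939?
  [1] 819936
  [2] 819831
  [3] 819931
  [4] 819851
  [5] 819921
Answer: 3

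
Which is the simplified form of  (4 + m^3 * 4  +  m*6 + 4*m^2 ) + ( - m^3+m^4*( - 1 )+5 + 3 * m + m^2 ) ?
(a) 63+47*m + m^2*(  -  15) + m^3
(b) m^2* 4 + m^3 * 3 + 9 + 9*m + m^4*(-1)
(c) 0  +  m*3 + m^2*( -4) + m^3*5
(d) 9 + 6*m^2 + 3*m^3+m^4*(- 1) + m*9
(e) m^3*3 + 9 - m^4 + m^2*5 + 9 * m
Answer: e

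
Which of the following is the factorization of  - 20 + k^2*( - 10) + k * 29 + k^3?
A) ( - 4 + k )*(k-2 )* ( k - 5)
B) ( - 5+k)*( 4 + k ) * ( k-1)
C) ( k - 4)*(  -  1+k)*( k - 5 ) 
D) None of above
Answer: C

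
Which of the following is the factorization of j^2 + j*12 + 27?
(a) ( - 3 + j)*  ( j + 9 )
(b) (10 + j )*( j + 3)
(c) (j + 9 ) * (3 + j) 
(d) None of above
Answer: c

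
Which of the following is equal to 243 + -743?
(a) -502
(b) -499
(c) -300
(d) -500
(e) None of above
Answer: d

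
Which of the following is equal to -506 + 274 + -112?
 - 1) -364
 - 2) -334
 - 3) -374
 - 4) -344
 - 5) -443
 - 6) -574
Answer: 4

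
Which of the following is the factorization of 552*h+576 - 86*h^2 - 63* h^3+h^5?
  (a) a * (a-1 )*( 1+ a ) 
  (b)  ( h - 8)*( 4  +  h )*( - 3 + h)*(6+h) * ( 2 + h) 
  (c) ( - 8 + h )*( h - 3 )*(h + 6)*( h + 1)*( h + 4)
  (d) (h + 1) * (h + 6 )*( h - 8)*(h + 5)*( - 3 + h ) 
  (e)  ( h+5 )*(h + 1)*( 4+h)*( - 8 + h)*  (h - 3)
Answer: c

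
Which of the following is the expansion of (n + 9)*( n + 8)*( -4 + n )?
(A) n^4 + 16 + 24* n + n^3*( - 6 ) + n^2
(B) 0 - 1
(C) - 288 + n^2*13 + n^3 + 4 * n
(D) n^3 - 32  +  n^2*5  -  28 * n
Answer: C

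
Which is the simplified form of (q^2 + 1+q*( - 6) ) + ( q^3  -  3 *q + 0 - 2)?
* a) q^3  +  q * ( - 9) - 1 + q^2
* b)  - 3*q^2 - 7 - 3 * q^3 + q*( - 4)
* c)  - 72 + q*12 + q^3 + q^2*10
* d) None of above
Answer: a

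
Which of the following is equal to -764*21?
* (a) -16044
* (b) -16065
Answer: a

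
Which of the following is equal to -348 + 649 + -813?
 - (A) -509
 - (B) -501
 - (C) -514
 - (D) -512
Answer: D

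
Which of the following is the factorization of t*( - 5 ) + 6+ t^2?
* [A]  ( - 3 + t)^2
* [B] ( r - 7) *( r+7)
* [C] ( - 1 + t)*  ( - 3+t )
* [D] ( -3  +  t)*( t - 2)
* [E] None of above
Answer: D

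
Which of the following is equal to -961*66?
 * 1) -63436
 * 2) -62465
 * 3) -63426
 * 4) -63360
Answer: 3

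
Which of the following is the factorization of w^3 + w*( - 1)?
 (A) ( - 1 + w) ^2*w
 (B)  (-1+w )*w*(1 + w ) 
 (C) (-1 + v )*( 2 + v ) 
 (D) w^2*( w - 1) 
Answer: B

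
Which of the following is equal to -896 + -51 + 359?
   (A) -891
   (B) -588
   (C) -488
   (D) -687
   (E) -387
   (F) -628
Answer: B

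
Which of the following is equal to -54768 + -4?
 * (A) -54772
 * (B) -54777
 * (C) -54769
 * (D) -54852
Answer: A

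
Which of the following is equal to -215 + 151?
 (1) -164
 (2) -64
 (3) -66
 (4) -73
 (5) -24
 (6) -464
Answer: 2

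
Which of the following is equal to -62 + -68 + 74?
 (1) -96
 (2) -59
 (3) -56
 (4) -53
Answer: 3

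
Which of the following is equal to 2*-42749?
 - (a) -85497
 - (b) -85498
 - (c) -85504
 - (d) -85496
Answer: b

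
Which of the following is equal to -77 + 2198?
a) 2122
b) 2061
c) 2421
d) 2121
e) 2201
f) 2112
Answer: d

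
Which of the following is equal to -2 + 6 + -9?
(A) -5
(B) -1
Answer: A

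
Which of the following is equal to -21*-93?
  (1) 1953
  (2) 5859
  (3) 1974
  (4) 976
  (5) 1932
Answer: 1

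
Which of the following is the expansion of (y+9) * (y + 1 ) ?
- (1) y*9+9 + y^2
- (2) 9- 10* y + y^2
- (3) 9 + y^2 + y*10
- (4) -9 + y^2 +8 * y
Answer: 3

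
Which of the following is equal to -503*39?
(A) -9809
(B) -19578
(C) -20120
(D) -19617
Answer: D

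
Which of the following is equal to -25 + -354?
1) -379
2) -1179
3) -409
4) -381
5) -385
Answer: 1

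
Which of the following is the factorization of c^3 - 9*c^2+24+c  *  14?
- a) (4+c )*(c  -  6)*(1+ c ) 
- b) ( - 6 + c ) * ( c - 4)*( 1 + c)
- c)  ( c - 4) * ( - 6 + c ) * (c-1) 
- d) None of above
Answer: b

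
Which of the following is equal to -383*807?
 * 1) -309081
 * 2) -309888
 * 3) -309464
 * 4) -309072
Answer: 1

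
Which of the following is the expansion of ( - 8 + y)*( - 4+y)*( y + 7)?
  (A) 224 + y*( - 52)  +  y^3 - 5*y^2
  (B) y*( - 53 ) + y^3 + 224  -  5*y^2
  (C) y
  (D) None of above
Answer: A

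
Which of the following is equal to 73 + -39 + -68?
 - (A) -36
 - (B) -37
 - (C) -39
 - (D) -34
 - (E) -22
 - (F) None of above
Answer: D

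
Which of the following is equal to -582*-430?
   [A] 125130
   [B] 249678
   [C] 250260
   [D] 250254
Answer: C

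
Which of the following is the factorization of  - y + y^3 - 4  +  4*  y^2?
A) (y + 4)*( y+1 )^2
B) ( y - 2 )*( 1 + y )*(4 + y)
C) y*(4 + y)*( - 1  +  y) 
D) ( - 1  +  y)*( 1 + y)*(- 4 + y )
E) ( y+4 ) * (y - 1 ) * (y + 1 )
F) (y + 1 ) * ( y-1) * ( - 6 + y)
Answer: E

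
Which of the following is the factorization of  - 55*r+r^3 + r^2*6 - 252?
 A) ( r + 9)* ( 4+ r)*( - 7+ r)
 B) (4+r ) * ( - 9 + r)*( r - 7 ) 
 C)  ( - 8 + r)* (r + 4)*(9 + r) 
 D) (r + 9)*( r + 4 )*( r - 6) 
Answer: A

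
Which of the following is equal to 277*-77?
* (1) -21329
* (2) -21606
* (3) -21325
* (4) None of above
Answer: 1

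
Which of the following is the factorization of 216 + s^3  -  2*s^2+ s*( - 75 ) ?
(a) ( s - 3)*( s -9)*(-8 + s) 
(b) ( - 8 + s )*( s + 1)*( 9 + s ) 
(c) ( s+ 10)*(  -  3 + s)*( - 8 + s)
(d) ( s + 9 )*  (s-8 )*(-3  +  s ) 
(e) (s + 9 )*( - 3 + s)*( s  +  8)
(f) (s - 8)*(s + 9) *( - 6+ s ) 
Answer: d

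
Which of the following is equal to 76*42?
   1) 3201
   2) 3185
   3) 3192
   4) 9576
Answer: 3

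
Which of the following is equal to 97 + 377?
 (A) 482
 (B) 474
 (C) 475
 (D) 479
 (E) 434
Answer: B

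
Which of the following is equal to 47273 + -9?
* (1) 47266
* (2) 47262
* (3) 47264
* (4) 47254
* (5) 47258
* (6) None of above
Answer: 3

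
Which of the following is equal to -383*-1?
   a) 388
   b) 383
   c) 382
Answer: b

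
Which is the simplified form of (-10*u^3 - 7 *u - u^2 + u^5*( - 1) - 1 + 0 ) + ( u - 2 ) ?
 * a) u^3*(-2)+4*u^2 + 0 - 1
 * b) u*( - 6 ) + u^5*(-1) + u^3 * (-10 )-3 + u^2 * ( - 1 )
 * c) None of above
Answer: b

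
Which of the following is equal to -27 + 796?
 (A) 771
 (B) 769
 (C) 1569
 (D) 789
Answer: B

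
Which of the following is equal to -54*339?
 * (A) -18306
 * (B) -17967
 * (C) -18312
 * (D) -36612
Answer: A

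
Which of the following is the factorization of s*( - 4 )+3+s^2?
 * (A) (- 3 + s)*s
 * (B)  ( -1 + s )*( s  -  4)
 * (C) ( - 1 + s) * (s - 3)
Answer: C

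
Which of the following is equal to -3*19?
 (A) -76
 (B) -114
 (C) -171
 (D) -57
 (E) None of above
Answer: D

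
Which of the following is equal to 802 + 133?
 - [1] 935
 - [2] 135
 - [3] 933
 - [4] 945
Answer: 1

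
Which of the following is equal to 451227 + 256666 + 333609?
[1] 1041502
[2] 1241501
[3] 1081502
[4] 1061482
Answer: 1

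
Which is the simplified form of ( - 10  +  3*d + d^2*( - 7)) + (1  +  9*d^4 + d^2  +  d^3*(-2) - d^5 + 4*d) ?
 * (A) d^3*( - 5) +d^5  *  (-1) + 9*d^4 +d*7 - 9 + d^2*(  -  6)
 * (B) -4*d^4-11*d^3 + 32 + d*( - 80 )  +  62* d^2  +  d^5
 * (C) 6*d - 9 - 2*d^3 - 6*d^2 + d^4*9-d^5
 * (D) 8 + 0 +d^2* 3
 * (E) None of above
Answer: E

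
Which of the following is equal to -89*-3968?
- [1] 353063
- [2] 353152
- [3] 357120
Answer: 2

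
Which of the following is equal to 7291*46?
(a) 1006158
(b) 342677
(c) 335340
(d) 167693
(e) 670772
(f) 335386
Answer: f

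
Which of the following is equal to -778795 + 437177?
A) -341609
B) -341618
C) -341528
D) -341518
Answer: B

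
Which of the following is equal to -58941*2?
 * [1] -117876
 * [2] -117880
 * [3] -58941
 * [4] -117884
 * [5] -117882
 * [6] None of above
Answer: 5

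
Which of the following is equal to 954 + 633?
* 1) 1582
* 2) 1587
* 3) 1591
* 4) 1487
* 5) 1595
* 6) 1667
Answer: 2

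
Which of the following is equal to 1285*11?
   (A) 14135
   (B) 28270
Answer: A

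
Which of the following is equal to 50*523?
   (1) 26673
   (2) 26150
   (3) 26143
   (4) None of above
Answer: 2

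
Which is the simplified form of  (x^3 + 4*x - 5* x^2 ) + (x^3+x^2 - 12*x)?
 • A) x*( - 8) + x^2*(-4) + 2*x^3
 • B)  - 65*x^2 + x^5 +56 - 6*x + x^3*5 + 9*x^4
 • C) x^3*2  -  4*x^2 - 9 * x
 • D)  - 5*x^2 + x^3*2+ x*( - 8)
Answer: A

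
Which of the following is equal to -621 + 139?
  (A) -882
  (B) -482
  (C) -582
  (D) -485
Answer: B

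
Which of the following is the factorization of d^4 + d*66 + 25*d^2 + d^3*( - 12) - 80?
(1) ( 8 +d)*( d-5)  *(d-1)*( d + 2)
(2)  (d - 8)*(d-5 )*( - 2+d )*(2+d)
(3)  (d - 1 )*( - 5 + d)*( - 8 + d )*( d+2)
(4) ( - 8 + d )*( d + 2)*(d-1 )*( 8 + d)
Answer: 3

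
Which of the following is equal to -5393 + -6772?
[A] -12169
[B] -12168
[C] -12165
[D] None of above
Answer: C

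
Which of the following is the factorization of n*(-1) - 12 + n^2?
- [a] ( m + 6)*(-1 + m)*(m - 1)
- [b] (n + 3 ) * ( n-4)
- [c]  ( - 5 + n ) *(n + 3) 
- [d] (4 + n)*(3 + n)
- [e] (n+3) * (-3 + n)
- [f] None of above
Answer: b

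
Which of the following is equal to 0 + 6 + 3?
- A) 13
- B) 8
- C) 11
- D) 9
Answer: D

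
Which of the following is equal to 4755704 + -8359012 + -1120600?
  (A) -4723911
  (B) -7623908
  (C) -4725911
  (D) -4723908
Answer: D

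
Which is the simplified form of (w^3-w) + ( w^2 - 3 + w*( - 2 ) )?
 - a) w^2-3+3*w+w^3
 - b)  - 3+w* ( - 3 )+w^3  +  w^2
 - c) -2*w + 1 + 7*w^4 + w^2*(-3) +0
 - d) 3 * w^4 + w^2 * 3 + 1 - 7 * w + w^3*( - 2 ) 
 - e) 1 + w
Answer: b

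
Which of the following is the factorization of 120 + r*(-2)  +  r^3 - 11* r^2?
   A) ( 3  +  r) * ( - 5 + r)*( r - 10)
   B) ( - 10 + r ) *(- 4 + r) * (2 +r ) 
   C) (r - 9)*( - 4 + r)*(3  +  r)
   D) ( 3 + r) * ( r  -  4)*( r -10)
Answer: D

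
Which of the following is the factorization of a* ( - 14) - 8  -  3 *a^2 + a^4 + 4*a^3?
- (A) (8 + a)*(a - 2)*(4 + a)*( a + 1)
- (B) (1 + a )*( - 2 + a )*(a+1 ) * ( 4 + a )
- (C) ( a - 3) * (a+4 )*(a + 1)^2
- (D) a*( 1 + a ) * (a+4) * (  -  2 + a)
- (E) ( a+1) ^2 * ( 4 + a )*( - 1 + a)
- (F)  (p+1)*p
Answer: B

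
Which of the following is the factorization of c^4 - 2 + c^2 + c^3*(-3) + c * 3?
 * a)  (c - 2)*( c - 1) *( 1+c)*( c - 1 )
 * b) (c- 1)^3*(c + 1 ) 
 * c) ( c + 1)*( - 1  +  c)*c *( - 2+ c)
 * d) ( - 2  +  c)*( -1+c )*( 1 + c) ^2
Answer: a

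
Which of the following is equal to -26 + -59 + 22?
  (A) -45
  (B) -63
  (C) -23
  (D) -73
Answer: B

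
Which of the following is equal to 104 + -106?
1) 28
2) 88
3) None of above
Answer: 3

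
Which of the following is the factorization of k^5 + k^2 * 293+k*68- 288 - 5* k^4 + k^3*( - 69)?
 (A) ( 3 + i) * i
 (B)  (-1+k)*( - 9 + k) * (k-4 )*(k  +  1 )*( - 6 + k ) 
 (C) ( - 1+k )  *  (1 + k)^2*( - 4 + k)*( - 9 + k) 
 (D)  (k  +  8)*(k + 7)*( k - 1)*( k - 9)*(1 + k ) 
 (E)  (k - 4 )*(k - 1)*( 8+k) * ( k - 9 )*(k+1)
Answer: E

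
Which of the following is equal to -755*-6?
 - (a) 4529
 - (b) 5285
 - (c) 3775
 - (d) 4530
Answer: d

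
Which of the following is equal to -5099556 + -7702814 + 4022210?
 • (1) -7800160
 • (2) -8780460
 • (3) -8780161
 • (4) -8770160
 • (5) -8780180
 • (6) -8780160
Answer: 6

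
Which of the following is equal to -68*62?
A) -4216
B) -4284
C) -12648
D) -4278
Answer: A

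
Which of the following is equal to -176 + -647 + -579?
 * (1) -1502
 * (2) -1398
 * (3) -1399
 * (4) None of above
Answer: 4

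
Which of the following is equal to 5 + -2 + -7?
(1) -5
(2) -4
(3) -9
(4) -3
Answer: 2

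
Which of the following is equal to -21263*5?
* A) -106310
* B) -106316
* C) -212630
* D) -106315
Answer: D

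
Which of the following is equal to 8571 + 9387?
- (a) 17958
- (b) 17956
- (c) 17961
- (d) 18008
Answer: a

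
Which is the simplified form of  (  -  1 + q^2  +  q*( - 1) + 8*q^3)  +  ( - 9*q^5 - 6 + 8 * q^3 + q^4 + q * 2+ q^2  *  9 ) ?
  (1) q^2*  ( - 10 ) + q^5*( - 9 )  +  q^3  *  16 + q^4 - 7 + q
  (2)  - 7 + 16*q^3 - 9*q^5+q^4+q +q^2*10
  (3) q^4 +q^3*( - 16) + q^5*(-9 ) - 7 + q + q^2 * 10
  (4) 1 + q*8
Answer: 2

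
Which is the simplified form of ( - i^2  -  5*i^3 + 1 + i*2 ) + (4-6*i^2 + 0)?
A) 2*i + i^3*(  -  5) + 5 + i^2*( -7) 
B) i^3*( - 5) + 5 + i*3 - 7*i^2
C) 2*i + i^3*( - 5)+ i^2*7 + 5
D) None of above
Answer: A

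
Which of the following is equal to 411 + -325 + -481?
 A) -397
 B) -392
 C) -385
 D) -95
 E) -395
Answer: E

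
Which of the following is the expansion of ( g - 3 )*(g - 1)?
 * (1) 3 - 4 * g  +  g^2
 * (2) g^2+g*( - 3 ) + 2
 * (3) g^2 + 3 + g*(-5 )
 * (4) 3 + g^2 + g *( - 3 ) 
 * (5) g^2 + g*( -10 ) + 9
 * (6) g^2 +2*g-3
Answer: 1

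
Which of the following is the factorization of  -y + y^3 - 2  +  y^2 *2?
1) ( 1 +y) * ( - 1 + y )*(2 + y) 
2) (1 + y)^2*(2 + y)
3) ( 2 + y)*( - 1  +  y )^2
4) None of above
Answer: 1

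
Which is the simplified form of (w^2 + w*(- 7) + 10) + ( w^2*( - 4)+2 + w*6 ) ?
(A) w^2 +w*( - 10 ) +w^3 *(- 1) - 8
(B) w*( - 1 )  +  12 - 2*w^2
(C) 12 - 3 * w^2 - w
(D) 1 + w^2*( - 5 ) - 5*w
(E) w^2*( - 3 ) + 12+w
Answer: C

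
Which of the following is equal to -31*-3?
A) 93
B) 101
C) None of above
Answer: A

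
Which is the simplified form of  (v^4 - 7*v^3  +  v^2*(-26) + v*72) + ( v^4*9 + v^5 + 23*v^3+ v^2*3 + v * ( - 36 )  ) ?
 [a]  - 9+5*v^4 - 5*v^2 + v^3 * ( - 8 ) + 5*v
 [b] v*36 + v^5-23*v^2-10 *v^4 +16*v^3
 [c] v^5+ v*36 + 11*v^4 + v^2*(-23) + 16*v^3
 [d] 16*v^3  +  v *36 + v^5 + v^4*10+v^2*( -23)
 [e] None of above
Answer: d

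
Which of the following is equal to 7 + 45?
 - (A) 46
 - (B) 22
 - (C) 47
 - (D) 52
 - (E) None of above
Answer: D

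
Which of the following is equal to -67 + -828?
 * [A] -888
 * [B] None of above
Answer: B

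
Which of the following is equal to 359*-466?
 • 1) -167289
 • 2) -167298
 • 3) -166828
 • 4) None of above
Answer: 4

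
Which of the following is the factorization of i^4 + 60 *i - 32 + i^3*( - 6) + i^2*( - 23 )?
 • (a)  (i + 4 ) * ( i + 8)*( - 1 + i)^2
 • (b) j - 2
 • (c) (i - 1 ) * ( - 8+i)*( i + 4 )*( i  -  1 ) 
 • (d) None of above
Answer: c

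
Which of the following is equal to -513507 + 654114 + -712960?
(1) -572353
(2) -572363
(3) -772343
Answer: 1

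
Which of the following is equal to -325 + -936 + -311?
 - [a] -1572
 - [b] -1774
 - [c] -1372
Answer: a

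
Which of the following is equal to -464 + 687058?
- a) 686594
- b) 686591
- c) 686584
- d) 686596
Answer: a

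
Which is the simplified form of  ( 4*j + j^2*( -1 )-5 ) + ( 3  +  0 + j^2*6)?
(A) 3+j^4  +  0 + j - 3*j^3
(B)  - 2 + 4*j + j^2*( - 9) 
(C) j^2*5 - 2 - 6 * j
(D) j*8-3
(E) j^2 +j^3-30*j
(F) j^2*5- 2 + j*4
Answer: F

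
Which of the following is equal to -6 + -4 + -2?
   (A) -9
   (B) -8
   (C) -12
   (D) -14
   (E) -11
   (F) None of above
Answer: C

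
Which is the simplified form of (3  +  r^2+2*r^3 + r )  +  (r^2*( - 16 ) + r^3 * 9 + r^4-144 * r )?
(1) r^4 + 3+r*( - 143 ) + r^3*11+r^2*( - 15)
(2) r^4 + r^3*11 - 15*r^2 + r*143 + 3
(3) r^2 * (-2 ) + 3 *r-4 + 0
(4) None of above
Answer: 1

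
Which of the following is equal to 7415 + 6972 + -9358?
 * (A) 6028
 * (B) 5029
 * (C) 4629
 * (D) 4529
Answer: B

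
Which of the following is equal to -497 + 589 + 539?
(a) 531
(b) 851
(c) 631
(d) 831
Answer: c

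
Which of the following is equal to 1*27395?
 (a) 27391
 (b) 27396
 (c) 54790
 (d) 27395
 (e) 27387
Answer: d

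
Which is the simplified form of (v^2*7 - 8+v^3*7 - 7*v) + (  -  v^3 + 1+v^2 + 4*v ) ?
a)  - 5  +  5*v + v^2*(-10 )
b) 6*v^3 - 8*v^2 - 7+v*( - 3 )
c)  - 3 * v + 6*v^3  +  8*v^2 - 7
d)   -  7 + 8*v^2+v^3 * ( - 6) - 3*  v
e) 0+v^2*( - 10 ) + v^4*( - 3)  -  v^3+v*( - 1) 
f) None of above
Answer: c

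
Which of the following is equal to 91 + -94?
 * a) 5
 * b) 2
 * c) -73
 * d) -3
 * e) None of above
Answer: d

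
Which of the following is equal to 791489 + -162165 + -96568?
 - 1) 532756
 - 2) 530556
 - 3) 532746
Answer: 1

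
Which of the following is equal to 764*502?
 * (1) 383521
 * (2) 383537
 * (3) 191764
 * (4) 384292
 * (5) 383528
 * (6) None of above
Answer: 5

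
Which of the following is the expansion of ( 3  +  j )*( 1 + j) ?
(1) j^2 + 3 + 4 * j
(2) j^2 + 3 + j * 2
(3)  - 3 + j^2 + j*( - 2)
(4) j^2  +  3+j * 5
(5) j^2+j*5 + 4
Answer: 1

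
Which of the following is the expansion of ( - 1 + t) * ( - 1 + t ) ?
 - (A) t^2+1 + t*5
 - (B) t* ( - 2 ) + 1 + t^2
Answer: B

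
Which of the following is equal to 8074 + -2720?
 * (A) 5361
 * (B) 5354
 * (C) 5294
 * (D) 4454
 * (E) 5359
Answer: B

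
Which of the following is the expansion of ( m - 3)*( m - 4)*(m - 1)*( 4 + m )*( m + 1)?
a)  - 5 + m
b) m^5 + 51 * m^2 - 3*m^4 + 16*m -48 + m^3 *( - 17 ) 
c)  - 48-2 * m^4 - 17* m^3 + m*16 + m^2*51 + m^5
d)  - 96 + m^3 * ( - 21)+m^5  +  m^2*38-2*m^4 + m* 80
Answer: b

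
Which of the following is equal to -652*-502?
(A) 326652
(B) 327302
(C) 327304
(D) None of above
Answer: C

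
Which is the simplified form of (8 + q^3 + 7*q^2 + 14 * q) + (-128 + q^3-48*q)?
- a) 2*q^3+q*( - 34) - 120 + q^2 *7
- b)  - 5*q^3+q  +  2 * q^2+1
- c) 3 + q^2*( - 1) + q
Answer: a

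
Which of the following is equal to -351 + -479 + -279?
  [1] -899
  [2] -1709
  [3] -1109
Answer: 3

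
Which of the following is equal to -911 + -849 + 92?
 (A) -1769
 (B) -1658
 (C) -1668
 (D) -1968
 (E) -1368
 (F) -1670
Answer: C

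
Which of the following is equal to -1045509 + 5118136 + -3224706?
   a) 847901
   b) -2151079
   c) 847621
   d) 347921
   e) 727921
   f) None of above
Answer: f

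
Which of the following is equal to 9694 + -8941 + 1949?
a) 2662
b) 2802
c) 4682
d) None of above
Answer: d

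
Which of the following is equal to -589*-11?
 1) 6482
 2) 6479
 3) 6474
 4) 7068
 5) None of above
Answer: 2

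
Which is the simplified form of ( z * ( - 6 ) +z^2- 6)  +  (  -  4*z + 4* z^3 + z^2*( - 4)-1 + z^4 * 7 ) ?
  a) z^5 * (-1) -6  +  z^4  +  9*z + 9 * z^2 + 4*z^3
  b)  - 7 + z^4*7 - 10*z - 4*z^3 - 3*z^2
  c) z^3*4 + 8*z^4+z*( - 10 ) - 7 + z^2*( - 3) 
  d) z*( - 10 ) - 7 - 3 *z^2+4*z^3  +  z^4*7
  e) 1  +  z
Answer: d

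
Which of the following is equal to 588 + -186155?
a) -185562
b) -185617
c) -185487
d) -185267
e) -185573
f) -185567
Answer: f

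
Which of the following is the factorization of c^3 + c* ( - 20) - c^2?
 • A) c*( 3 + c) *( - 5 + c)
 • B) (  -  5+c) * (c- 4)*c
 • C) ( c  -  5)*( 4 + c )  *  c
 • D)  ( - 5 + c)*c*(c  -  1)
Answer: C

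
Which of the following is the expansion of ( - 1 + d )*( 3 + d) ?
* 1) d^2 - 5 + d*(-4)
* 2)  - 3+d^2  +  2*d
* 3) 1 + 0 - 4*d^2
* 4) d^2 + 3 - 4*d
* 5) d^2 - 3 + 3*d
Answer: 2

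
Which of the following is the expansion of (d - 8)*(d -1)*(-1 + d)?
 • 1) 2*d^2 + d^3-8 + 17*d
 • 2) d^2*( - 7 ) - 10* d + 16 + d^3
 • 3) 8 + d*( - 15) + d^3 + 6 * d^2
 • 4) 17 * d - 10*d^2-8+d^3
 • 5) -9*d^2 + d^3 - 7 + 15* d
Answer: 4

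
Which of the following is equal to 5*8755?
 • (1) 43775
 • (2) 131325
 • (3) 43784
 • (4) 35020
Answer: 1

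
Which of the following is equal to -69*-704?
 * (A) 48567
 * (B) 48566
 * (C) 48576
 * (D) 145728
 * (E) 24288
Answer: C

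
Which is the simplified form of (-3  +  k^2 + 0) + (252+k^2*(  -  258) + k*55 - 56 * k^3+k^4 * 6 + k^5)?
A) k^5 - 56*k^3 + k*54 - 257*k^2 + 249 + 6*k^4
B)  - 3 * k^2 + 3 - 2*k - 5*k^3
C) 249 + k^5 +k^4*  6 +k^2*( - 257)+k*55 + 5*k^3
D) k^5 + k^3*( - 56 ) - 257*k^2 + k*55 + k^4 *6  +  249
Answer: D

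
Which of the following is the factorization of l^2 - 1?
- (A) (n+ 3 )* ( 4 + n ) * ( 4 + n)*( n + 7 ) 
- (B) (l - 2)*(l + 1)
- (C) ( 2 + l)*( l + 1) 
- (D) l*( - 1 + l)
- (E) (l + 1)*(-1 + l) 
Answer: E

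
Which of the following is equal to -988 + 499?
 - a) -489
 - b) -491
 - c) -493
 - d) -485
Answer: a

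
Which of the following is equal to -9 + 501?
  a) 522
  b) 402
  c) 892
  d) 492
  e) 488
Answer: d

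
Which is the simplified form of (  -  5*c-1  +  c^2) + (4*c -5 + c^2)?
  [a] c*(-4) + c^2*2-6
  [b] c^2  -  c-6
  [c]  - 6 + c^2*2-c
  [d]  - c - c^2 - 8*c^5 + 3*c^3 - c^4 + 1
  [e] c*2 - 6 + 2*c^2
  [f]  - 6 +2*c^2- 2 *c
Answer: c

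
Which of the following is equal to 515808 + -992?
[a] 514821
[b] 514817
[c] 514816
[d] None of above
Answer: c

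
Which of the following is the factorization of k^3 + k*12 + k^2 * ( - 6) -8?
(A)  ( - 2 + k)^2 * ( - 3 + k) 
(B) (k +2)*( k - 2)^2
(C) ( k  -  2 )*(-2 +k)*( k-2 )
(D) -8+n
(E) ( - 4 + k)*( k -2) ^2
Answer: C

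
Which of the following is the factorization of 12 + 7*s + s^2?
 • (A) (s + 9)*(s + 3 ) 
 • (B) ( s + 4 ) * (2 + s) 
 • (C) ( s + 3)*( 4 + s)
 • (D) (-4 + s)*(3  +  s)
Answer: C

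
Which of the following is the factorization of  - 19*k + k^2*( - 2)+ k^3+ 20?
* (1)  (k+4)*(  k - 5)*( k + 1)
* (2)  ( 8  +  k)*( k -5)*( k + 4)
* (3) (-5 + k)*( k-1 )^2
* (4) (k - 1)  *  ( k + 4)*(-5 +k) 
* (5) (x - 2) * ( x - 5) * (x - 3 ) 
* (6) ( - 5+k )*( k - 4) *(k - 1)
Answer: 4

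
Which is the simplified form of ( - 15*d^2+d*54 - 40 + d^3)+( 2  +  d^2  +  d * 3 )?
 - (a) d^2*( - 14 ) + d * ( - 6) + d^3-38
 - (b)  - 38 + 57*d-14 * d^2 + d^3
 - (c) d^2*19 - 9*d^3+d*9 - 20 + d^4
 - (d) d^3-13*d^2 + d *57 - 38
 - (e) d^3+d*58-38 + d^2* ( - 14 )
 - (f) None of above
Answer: b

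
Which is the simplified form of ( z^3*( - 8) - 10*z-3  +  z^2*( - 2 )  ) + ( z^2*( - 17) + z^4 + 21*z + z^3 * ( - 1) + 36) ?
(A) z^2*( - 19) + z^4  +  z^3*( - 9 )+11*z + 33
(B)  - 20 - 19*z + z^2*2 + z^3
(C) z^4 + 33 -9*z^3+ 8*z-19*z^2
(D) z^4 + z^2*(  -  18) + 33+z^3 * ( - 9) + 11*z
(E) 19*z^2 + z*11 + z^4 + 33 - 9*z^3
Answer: A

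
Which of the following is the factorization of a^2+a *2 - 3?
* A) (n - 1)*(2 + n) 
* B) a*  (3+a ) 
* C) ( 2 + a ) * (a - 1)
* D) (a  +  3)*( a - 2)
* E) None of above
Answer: E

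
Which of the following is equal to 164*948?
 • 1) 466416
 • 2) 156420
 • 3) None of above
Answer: 3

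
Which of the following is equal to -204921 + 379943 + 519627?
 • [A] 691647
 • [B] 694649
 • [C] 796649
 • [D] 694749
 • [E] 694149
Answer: B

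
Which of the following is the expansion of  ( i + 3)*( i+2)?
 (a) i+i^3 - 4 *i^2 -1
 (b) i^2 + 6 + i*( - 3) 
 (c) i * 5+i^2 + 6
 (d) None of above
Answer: c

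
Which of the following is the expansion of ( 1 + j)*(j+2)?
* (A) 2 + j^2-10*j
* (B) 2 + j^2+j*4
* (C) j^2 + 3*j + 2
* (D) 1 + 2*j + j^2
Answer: C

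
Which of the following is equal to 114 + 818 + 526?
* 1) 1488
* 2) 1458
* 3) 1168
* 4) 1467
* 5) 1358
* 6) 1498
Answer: 2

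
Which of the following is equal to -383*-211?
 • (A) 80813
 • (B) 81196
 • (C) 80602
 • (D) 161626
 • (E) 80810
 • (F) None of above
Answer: A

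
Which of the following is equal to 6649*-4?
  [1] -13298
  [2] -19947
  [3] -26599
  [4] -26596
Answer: 4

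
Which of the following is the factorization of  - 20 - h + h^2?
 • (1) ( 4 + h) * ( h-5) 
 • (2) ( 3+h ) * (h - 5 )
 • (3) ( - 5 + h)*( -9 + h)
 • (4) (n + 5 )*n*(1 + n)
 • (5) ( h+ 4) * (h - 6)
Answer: 1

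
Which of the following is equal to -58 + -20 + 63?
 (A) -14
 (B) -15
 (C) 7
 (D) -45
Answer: B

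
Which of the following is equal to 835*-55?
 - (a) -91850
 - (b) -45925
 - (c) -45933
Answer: b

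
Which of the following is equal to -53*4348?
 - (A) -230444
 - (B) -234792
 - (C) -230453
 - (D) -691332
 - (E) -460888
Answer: A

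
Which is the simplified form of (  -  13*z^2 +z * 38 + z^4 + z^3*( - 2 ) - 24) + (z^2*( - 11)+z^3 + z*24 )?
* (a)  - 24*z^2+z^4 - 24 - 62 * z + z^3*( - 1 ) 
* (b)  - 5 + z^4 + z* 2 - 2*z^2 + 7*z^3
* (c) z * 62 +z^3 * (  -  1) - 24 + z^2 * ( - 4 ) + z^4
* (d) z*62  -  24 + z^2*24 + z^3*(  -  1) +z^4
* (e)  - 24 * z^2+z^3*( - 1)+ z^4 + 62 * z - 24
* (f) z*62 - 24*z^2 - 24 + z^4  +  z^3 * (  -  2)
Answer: e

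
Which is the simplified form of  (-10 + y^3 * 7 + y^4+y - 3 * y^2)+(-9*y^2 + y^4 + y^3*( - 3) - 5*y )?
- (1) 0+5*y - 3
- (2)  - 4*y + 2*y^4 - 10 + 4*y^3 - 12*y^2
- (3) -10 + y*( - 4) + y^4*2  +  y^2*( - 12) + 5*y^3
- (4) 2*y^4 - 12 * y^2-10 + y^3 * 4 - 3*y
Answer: 2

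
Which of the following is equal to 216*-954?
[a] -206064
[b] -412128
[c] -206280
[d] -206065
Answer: a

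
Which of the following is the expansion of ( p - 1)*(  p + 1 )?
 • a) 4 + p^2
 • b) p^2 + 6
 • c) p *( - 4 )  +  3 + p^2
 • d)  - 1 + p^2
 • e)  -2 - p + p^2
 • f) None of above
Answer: d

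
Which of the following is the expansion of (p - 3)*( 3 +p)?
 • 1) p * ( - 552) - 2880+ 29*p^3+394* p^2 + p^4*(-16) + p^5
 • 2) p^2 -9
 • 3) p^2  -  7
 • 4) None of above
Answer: 2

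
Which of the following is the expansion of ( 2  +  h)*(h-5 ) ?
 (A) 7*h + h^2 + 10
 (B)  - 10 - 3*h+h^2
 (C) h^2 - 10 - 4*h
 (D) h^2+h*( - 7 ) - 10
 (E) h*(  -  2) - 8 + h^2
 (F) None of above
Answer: B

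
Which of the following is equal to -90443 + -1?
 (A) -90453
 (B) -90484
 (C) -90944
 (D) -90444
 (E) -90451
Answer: D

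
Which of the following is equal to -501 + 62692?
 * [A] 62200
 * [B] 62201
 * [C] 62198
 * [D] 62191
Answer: D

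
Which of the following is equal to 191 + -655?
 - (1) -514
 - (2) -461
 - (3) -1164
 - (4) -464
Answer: 4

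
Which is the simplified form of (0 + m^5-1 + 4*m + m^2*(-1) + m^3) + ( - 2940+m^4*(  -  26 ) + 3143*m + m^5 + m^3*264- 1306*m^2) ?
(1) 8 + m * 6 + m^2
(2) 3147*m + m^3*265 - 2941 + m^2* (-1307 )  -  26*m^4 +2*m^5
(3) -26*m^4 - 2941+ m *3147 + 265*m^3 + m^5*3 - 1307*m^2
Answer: 2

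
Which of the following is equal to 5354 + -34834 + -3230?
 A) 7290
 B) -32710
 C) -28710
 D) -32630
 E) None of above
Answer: B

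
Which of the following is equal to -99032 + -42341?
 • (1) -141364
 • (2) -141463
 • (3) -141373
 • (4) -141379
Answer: 3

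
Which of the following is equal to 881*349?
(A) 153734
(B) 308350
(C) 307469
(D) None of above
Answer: C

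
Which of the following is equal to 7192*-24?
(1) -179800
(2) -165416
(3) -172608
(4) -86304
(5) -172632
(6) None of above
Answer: 3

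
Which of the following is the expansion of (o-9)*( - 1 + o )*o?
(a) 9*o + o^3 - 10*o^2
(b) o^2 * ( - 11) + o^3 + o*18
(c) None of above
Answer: a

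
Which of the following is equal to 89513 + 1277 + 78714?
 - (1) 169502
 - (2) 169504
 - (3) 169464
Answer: 2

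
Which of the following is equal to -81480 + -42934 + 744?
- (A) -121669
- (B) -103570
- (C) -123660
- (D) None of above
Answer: D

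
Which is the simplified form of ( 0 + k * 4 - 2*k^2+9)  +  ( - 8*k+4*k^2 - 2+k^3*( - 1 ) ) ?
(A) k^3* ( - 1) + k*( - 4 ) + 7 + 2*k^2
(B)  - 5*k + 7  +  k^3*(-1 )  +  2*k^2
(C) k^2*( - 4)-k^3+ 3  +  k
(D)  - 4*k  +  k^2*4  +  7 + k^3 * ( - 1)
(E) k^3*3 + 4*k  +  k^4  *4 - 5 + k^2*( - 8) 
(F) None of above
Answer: A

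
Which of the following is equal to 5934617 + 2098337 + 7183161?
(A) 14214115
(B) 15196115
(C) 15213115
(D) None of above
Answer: D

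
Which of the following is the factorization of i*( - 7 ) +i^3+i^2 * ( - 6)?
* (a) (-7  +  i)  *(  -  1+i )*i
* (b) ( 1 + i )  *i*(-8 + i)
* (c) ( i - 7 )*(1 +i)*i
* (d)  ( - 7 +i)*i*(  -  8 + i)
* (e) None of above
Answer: c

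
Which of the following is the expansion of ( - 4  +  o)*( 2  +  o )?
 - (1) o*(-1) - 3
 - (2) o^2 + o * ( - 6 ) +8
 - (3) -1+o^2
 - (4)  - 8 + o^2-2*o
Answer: 4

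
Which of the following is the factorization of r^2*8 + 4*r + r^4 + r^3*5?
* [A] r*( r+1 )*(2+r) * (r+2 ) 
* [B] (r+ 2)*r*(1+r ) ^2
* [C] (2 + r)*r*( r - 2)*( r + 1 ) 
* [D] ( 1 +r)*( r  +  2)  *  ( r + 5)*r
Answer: A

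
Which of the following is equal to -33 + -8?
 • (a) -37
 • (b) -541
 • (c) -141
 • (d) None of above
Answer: d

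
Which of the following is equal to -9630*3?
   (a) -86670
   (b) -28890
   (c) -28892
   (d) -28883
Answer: b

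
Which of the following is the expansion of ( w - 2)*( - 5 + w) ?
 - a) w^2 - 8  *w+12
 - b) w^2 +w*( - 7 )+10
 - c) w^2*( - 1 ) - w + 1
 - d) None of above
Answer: b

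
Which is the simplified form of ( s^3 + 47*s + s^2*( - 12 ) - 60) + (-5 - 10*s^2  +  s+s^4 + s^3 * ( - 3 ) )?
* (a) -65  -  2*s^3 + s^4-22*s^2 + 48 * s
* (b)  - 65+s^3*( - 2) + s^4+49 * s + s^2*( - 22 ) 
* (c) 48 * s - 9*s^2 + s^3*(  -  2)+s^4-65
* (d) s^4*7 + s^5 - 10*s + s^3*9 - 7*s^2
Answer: a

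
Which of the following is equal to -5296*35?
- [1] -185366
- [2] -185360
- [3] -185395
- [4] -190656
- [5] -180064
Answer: 2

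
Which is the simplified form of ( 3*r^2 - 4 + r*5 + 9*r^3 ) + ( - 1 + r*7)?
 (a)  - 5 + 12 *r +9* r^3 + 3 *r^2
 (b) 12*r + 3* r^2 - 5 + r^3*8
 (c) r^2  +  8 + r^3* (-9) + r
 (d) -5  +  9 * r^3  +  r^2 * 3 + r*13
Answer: a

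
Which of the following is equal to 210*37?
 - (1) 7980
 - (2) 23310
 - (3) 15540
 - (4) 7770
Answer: 4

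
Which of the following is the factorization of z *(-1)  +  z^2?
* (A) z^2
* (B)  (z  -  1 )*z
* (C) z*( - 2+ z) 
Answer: B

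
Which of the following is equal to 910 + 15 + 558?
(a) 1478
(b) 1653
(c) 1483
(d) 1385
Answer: c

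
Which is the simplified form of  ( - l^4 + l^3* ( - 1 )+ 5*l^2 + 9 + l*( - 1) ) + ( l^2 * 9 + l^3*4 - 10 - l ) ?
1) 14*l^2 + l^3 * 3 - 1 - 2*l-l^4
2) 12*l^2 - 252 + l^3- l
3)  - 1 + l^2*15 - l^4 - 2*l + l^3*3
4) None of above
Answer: 1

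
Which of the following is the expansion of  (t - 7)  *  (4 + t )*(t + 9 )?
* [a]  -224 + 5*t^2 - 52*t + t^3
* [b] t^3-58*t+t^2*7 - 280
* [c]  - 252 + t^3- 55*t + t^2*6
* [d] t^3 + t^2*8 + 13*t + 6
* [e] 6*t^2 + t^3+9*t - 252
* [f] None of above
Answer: c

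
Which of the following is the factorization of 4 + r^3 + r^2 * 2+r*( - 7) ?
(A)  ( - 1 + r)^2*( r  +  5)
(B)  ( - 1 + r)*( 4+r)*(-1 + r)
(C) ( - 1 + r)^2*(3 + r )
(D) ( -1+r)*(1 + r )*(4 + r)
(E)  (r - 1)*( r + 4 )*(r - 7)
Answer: B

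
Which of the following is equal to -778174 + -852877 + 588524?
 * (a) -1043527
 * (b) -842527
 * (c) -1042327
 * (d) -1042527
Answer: d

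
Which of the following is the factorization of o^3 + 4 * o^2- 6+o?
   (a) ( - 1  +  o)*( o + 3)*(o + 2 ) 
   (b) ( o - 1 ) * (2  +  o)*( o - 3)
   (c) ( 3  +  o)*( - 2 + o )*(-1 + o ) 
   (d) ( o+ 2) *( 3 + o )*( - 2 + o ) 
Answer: a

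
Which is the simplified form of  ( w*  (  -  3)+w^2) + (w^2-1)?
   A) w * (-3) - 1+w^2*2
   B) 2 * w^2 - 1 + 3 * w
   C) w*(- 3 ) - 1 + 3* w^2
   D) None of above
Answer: A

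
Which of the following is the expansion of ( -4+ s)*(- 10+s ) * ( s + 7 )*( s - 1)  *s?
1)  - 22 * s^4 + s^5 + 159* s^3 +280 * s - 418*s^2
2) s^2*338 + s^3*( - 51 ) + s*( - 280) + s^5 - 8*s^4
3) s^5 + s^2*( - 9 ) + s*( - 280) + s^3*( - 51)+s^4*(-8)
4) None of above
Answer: 2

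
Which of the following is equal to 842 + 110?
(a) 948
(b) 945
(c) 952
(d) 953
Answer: c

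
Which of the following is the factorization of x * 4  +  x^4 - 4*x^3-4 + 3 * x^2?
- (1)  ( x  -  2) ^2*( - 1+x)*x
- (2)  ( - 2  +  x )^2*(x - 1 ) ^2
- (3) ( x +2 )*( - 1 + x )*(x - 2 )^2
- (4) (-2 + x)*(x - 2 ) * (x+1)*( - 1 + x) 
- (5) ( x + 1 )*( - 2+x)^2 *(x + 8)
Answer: 4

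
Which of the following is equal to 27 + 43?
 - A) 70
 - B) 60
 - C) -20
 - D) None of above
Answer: A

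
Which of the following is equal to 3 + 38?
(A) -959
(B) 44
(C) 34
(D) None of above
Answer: D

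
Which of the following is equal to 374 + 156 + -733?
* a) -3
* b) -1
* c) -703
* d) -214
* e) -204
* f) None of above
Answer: f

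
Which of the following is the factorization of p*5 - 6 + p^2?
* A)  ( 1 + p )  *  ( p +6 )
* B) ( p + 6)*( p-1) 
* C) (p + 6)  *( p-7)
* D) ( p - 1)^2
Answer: B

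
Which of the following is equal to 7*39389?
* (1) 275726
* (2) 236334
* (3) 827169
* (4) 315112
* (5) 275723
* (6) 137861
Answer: 5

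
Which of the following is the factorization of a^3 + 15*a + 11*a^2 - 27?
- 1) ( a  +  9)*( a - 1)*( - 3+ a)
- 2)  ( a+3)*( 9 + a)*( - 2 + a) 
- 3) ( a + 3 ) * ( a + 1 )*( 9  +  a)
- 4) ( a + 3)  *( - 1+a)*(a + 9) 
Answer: 4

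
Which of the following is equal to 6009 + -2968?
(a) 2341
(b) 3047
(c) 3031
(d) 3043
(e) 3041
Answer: e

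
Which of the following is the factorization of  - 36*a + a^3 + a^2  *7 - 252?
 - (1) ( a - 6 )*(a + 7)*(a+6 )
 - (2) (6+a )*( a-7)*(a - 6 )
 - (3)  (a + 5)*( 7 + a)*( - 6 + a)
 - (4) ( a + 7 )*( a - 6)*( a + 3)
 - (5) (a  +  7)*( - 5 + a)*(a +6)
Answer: 1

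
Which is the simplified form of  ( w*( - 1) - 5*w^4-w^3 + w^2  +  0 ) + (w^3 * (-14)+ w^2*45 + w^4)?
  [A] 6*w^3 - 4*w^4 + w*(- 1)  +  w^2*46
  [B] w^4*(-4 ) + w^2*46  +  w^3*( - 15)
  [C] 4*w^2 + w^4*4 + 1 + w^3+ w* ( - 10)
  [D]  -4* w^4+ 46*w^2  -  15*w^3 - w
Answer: D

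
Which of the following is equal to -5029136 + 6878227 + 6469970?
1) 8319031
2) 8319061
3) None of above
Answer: 2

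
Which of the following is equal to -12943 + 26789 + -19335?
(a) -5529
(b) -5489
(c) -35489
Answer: b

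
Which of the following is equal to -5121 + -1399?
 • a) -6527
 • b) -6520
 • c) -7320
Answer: b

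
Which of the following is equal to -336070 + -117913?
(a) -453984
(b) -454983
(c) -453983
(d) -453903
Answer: c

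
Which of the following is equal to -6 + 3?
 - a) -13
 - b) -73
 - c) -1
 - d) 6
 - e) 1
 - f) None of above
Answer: f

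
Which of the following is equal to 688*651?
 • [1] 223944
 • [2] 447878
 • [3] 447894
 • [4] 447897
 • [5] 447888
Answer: 5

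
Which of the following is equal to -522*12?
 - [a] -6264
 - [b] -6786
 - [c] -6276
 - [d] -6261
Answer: a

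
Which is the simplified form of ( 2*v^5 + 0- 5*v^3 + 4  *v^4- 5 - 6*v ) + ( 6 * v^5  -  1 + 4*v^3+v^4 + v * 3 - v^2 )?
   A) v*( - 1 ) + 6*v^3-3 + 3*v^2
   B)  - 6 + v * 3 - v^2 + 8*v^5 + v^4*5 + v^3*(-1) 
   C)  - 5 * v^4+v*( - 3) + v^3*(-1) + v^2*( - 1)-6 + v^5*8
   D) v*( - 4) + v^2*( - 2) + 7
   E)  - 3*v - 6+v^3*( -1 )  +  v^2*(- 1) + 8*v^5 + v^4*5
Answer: E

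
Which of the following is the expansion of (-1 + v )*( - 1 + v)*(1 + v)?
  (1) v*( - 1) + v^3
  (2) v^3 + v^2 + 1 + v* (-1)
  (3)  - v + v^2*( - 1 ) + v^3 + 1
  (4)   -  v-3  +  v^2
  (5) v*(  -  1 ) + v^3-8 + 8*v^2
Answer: 3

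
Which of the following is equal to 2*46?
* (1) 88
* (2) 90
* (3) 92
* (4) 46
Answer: 3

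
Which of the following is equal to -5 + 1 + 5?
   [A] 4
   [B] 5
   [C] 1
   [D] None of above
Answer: C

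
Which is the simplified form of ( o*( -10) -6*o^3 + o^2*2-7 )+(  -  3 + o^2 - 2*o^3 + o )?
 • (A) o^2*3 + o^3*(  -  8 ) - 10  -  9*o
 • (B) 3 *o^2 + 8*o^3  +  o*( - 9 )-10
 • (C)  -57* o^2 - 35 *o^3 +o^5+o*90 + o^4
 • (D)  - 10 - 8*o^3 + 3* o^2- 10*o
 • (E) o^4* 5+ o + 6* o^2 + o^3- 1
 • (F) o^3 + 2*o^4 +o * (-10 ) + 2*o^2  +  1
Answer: A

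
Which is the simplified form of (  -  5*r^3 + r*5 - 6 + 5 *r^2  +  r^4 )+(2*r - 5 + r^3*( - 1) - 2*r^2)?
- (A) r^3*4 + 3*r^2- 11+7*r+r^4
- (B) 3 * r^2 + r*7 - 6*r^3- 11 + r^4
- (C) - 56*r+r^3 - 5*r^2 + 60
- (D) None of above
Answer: B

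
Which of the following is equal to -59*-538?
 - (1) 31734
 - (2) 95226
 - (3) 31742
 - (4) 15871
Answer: 3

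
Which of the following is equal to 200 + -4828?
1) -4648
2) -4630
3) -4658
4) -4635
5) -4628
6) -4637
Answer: 5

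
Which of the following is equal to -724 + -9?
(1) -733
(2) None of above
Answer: 1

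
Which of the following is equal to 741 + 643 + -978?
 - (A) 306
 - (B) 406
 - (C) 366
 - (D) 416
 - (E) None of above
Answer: B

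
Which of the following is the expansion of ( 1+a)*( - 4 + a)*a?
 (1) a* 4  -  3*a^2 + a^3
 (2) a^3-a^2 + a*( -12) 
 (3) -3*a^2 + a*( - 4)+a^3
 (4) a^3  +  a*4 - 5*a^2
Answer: 3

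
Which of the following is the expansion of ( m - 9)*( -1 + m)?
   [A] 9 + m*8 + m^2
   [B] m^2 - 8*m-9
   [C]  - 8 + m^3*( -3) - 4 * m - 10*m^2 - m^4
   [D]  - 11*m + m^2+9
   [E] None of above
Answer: E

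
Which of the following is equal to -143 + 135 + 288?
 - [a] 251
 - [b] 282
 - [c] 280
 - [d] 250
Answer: c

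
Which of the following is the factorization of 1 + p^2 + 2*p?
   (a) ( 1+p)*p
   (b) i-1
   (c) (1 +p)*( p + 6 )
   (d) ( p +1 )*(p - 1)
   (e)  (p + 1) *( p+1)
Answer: e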